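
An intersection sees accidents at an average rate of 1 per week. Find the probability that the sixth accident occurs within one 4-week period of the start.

Over the interval, μ = 1 × 4 = 4 (a 4-week period = 4 weeks).
The sixth arrival falls in the interval iff at least 6 events occur there: P(S_6 ≤ t) = P(N ≥ 6) = 1 − P(N ≤ 5) ≈ 0.2149.

0.2149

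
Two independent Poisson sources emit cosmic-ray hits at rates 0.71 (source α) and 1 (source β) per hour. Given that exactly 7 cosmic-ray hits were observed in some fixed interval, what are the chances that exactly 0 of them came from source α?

Given the total, each event is independently from source α with probability p = λ_α/(λ_α+λ_β) = 0.71/1.71 ≈ 0.4152.
So K ~ Binomial(7, 0.71/1.71): P(K = 0) = C(7,0) · (0.71/1.71)^0 · (1/1.71)^7 ≈ 0.0234.

0.0234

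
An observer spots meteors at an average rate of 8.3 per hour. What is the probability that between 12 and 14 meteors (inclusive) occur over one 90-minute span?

0.3187

Over the interval, μ = 8.3 × 1.5 = 12.45 (a 90-minute span = 1.5 hours).
P(12 ≤ N ≤ 14) = Σ_{j=12}^{14} e^(−12.45) · 12.45^j/j! ≈ 0.3187.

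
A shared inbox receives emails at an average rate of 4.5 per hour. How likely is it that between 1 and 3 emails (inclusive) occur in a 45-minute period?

Over the interval, μ = 4.5 × 0.75 = 3.375 (a 45-minute period = 0.75 hours).
P(1 ≤ N ≤ 3) = Σ_{j=1}^{3} e^(−3.375) · 3.375^j/j! ≈ 0.5296.

0.5296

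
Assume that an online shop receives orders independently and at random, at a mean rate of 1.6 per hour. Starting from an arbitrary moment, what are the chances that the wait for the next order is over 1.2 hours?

0.1466

The wait for the next event is exponential with rate λ = 1.6 per hour.
P(T > 1.2) = e^(−λt) = e^(−1.6 × 1.2) = e^(−1.92) ≈ 0.1466.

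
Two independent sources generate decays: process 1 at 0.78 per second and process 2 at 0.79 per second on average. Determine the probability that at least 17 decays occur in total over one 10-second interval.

0.4043

Independent Poisson processes superpose: combined rate λ = 0.78 + 0.79 = 1.57 per second.
Over the interval, μ = 1.57 × 10 = 15.7 (a 10-second interval = 10 seconds).
P(N ≥ 17) = 1 − P(N ≤ 16) ≈ 0.4043.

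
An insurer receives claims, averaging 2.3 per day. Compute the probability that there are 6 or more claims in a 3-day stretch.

Over the interval, μ = 2.3 × 3 = 6.9 (a 3-day stretch = 3 days).
P(N ≥ 6) = 1 − P(N ≤ 5) = 1 − Σ_{j=0}^{5} e^(−μ) μ^j/j! ≈ 0.6863.

0.6863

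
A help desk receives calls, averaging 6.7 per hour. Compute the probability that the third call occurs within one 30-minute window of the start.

Over the interval, μ = 6.7 × 0.5 = 3.35 (a 30-minute window = 0.5 hours).
The third arrival falls in the interval iff at least 3 events occur there: P(S_3 ≤ t) = P(N ≥ 3) = 1 − P(N ≤ 2) ≈ 0.6505.

0.6505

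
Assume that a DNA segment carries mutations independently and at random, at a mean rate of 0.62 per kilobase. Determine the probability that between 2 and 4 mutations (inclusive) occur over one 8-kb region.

Over the interval, μ = 0.62 × 8 = 4.96 (an 8-kb region = 8 kilobases).
P(2 ≤ N ≤ 4) = Σ_{j=2}^{4} e^(−4.96) · 4.96^j/j! ≈ 0.4057.

0.4057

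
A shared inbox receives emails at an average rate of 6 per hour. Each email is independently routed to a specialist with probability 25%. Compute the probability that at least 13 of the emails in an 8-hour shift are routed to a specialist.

0.4240

Thinning: the emails that are routed to a specialist themselves form a Poisson process with rate 0.25 × 6 = 1.5 per hour.
Over the interval, μ = 1.5 × 8 = 12 (an 8-hour shift = 8 hours).
P(N ≥ 13) = 1 − P(N ≤ 12) ≈ 0.4240.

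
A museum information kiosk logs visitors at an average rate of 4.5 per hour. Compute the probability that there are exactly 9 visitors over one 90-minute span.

0.0939

Over the interval, μ = 4.5 × 1.5 = 6.75 (a 90-minute span = 1.5 hours).
P(N = 9) = e^(−μ) μ^9/9! = e^(−6.75) · 6.75^9/362880 ≈ 0.0939.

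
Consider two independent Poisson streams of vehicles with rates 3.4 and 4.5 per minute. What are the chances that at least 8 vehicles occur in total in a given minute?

Independent Poisson processes superpose: combined rate λ = 3.4 + 4.5 = 7.9 per minute.
So μ = 7.9.
P(N ≥ 8) = 1 − P(N ≤ 7) ≈ 0.5330.

0.5330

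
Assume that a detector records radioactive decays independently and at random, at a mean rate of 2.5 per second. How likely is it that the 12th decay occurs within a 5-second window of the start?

0.5942

Over the interval, μ = 2.5 × 5 = 12.5 (a 5-second window = 5 seconds).
The 12th arrival falls in the interval iff at least 12 events occur there: P(S_12 ≤ t) = P(N ≥ 12) = 1 − P(N ≤ 11) ≈ 0.5942.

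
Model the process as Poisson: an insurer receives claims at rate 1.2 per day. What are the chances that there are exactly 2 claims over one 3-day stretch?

Over the interval, μ = 1.2 × 3 = 3.6 (a 3-day stretch = 3 days).
P(N = 2) = e^(−μ) μ^2/2! = e^(−3.6) · 3.6^2/2 ≈ 0.1771.

0.1771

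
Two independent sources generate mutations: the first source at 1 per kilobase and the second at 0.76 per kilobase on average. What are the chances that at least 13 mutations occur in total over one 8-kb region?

Independent Poisson processes superpose: combined rate λ = 1 + 0.76 = 1.76 per kilobase.
Over the interval, μ = 1.76 × 8 = 14.08 (an 8-kb region = 8 kilobases).
P(N ≥ 13) = 1 − P(N ≤ 12) ≈ 0.6494.

0.6494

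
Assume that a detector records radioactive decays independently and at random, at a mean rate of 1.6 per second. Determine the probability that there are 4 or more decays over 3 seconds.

0.7058

Over the interval, μ = 1.6 × 3 = 4.8 (3 seconds).
P(N ≥ 4) = 1 − P(N ≤ 3) = 1 − Σ_{j=0}^{3} e^(−μ) μ^j/j! ≈ 0.7058.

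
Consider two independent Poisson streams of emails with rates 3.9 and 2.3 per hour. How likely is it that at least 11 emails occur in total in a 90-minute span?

0.3301

Independent Poisson processes superpose: combined rate λ = 3.9 + 2.3 = 6.2 per hour.
Over the interval, μ = 6.2 × 1.5 = 9.3 (a 90-minute span = 1.5 hours).
P(N ≥ 11) = 1 − P(N ≤ 10) ≈ 0.3301.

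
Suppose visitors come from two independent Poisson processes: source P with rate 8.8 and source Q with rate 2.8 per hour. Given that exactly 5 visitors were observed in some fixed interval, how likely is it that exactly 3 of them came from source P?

Given the total, each event is independently from source P with probability p = λ_P/(λ_P+λ_Q) = 8.8/11.6 ≈ 0.7586.
So K ~ Binomial(5, 8.8/11.6): P(K = 3) = C(5,3) · (8.8/11.6)^3 · (2.8/11.6)^2 ≈ 0.2544.

0.2544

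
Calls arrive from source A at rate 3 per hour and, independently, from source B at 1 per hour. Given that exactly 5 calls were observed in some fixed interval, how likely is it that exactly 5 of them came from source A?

0.2373

Given the total, each event is independently from source A with probability p = λ_A/(λ_A+λ_B) = 3/4 = 0.7500.
So K ~ Binomial(5, 3/4): P(K = 5) = C(5,5) · (3/4)^5 · (1/4)^0 ≈ 0.2373.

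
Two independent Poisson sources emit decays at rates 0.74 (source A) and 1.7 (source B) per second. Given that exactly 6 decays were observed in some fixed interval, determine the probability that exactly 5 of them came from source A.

Given the total, each event is independently from source A with probability p = λ_A/(λ_A+λ_B) = 0.74/2.44 ≈ 0.3033.
So K ~ Binomial(6, 0.74/2.44): P(K = 5) = C(6,5) · (0.74/2.44)^5 · (1.7/2.44)^1 ≈ 0.0107.

0.0107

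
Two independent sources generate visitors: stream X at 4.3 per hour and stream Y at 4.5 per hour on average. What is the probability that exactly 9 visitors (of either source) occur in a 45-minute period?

Independent Poisson processes superpose: combined rate λ = 4.3 + 4.5 = 8.8 per hour.
Over the interval, μ = 8.8 × 0.75 = 6.6 (a 45-minute period = 0.75 hours).
P(N = 9) = e^(−6.6) · 6.6^9/9! ≈ 0.0891.

0.0891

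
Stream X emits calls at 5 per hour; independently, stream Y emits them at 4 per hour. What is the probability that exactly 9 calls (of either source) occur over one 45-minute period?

0.0939

Independent Poisson processes superpose: combined rate λ = 5 + 4 = 9 per hour.
Over the interval, μ = 9 × 0.75 = 6.75 (a 45-minute period = 0.75 hours).
P(N = 9) = e^(−6.75) · 6.75^9/9! ≈ 0.0939.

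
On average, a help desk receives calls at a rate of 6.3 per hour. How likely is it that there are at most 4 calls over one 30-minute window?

Over the interval, μ = 6.3 × 0.5 = 3.15 (a 30-minute window = 0.5 hours).
P(N ≤ 4) = Σ_{j=0}^{4} e^(−μ) μ^j/j! ≈ 0.7895.

0.7895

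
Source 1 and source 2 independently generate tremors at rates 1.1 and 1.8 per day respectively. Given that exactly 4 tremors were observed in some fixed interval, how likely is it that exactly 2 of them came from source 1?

0.3326

Given the total, each event is independently from source 1 with probability p = λ_1/(λ_1+λ_2) = 1.1/2.9 ≈ 0.3793.
So K ~ Binomial(4, 1.1/2.9): P(K = 2) = C(4,2) · (1.1/2.9)^2 · (1.8/2.9)^2 ≈ 0.3326.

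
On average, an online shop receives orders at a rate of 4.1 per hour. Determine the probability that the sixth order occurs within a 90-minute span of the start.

0.5781

Over the interval, μ = 4.1 × 1.5 = 6.15 (a 90-minute span = 1.5 hours).
The sixth arrival falls in the interval iff at least 6 events occur there: P(S_6 ≤ t) = P(N ≥ 6) = 1 − P(N ≤ 5) ≈ 0.5781.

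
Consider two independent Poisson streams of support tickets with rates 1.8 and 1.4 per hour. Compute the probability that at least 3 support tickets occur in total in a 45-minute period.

Independent Poisson processes superpose: combined rate λ = 1.8 + 1.4 = 3.2 per hour.
Over the interval, μ = 3.2 × 0.75 = 2.4 (a 45-minute period = 0.75 hours).
P(N ≥ 3) = 1 − P(N ≤ 2) ≈ 0.4303.

0.4303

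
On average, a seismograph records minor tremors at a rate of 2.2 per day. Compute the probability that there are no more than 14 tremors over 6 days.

Over the interval, μ = 2.2 × 6 = 13.2 (6 days).
P(N ≤ 14) = Σ_{j=0}^{14} e^(−μ) μ^j/j! ≈ 0.6546.

0.6546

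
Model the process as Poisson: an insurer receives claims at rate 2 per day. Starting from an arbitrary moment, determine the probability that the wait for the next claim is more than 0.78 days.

0.2101

The wait for the next event is exponential with rate λ = 2 per day.
P(T > 0.78) = e^(−λt) = e^(−2 × 0.78) = e^(−1.56) ≈ 0.2101.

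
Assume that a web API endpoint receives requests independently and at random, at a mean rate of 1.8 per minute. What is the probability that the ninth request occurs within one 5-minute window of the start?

Over the interval, μ = 1.8 × 5 = 9 (a 5-minute window = 5 minutes).
The ninth arrival falls in the interval iff at least 9 events occur there: P(S_9 ≤ t) = P(N ≥ 9) = 1 − P(N ≤ 8) ≈ 0.5443.

0.5443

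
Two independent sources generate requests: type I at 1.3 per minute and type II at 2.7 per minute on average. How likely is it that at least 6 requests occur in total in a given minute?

Independent Poisson processes superpose: combined rate λ = 1.3 + 2.7 = 4 per minute.
So μ = 4.
P(N ≥ 6) = 1 − P(N ≤ 5) ≈ 0.2149.

0.2149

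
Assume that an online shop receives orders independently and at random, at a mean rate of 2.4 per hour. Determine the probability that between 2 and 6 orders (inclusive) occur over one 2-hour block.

0.7431

Over the interval, μ = 2.4 × 2 = 4.8 (a 2-hour block = 2 hours).
P(2 ≤ N ≤ 6) = Σ_{j=2}^{6} e^(−4.8) · 4.8^j/j! ≈ 0.7431.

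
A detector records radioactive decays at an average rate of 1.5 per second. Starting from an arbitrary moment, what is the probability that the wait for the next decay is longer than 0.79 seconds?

0.3057

The wait for the next event is exponential with rate λ = 1.5 per second.
P(T > 0.79) = e^(−λt) = e^(−1.5 × 0.79) = e^(−1.185) ≈ 0.3057.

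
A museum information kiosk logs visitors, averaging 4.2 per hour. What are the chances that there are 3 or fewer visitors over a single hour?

With mean μ = 4.2 per hour,
P(N ≤ 3) = Σ_{j=0}^{3} e^(−μ) μ^j/j! ≈ 0.3954.

0.3954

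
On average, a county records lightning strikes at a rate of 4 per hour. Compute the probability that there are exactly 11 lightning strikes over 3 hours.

Over the interval, μ = 4 × 3 = 12 (3 hours).
P(N = 11) = e^(−μ) μ^11/11! = e^(−12) · 12^11/39916800 ≈ 0.1144.

0.1144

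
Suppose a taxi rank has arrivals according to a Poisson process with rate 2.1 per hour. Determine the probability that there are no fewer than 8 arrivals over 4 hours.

Over the interval, μ = 2.1 × 4 = 8.4 (4 hours).
P(N ≥ 8) = 1 − P(N ≤ 7) = 1 − Σ_{j=0}^{7} e^(−μ) μ^j/j! ≈ 0.6013.

0.6013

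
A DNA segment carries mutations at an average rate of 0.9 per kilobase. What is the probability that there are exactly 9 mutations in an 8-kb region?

Over the interval, μ = 0.9 × 8 = 7.2 (an 8-kb region = 8 kilobases).
P(N = 9) = e^(−μ) μ^9/9! = e^(−7.2) · 7.2^9/362880 ≈ 0.1070.

0.1070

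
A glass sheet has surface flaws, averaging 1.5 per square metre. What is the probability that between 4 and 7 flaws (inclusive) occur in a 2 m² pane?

0.3409

Over the interval, μ = 1.5 × 2 = 3 (a 2 m² pane = 2 square metres).
P(4 ≤ N ≤ 7) = Σ_{j=4}^{7} e^(−3) · 3^j/j! ≈ 0.3409.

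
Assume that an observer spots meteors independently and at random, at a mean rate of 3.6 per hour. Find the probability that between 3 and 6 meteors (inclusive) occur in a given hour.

0.6240

With mean μ = 3.6 per hour,
P(3 ≤ N ≤ 6) = Σ_{j=3}^{6} e^(−3.6) · 3.6^j/j! ≈ 0.6240.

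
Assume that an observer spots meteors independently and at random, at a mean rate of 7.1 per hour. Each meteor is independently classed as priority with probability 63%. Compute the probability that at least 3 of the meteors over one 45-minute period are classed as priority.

Thinning: the meteors that are classed as priority themselves form a Poisson process with rate 0.63 × 7.1 = 4.473 per hour.
Over the interval, μ = 4.473 × 0.75 = 3.35475 (a 45-minute period = 0.75 hours).
P(N ≥ 3) = 1 − P(N ≤ 2) ≈ 0.6515.

0.6515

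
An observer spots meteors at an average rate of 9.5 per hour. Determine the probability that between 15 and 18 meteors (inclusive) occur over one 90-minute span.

Over the interval, μ = 9.5 × 1.5 = 14.25 (a 90-minute span = 1.5 hours).
P(15 ≤ N ≤ 18) = Σ_{j=15}^{18} e^(−14.25) · 14.25^j/j! ≈ 0.3243.

0.3243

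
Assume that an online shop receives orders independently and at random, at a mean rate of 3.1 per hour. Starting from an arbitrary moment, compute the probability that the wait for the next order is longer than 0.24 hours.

0.4752

The wait for the next event is exponential with rate λ = 3.1 per hour.
P(T > 0.24) = e^(−λt) = e^(−3.1 × 0.24) = e^(−0.744) ≈ 0.4752.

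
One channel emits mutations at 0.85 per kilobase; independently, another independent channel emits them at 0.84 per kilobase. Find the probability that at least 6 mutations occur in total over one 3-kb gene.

Independent Poisson processes superpose: combined rate λ = 0.85 + 0.84 = 1.69 per kilobase.
Over the interval, μ = 1.69 × 3 = 5.07 (a 3-kb gene = 3 kilobases).
P(N ≥ 6) = 1 − P(N ≤ 5) ≈ 0.3963.

0.3963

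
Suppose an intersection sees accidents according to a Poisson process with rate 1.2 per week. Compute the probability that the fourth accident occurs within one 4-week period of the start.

0.7058

Over the interval, μ = 1.2 × 4 = 4.8 (a 4-week period = 4 weeks).
The fourth arrival falls in the interval iff at least 4 events occur there: P(S_4 ≤ t) = P(N ≥ 4) = 1 − P(N ≤ 3) ≈ 0.7058.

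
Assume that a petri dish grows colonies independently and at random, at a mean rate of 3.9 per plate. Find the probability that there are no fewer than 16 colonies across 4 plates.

Over the interval, μ = 3.9 × 4 = 15.6 (4 plates).
P(N ≥ 16) = 1 − P(N ≤ 15) = 1 − Σ_{j=0}^{15} e^(−μ) μ^j/j! ≈ 0.4931.

0.4931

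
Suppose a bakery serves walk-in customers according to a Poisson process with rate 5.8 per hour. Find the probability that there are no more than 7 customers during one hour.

With mean μ = 5.8 per hour,
P(N ≤ 7) = Σ_{j=0}^{7} e^(−μ) μ^j/j! ≈ 0.7710.

0.7710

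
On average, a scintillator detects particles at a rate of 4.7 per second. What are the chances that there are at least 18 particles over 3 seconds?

0.1800

Over the interval, μ = 4.7 × 3 = 14.1 (3 seconds).
P(N ≥ 18) = 1 − P(N ≤ 17) = 1 − Σ_{j=0}^{17} e^(−μ) μ^j/j! ≈ 0.1800.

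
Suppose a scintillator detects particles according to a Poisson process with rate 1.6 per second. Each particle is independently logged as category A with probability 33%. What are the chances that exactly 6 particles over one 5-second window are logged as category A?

Thinning: the particles that are logged as category A themselves form a Poisson process with rate 0.33 × 1.6 = 0.528 per second.
Over the interval, μ = 0.528 × 5 = 2.64 (a 5-second window = 5 seconds).
P(N = 6) = e^(−2.64) · 2.64^6/6! ≈ 0.0336.

0.0336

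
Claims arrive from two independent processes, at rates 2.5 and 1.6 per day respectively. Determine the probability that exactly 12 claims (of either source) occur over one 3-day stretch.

0.1139

Independent Poisson processes superpose: combined rate λ = 2.5 + 1.6 = 4.1 per day.
Over the interval, μ = 4.1 × 3 = 12.3 (a 3-day stretch = 3 days).
P(N = 12) = e^(−12.3) · 12.3^12/12! ≈ 0.1139.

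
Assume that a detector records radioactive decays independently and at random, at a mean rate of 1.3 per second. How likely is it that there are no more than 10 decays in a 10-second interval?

0.2517

Over the interval, μ = 1.3 × 10 = 13 (a 10-second interval = 10 seconds).
P(N ≤ 10) = Σ_{j=0}^{10} e^(−μ) μ^j/j! ≈ 0.2517.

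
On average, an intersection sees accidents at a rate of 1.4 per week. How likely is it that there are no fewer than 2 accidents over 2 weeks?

Over the interval, μ = 1.4 × 2 = 2.8 (2 weeks).
P(N ≥ 2) = 1 − P(N ≤ 1) = 1 − Σ_{j=0}^{1} e^(−μ) μ^j/j! ≈ 0.7689.

0.7689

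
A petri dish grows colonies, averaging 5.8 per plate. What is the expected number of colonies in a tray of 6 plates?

E[N] = λt = 5.8 × 6 = 34.8 (a tray of 6 plates = 6 plates).

34.8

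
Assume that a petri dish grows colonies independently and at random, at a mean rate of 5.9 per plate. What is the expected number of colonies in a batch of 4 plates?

E[N] = λt = 5.9 × 4 = 23.6 (a batch of 4 plates = 4 plates).

23.6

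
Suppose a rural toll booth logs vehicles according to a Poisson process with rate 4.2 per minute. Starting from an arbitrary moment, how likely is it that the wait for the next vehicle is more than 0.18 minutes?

The wait for the next event is exponential with rate λ = 4.2 per minute.
P(T > 0.18) = e^(−λt) = e^(−4.2 × 0.18) = e^(−0.756) ≈ 0.4695.

0.4695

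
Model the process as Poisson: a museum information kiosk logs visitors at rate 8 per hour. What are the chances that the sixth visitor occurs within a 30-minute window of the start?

Over the interval, μ = 8 × 0.5 = 4 (a 30-minute window = 0.5 hours).
The sixth arrival falls in the interval iff at least 6 events occur there: P(S_6 ≤ t) = P(N ≥ 6) = 1 − P(N ≤ 5) ≈ 0.2149.

0.2149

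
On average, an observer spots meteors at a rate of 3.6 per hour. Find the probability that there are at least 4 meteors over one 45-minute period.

0.2859

Over the interval, μ = 3.6 × 0.75 = 2.7 (a 45-minute period = 0.75 hours).
P(N ≥ 4) = 1 − P(N ≤ 3) = 1 − Σ_{j=0}^{3} e^(−μ) μ^j/j! ≈ 0.2859.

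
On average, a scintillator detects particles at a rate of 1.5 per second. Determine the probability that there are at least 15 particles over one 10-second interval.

Over the interval, μ = 1.5 × 10 = 15 (a 10-second interval = 10 seconds).
P(N ≥ 15) = 1 − P(N ≤ 14) = 1 − Σ_{j=0}^{14} e^(−μ) μ^j/j! ≈ 0.5343.

0.5343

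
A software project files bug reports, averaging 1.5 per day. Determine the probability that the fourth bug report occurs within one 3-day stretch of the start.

Over the interval, μ = 1.5 × 3 = 4.5 (a 3-day stretch = 3 days).
The fourth arrival falls in the interval iff at least 4 events occur there: P(S_4 ≤ t) = P(N ≥ 4) = 1 − P(N ≤ 3) ≈ 0.6577.

0.6577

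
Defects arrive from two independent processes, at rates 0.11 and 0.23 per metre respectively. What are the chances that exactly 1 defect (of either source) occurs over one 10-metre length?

0.1135

Independent Poisson processes superpose: combined rate λ = 0.11 + 0.23 = 0.34 per metre.
Over the interval, μ = 0.34 × 10 = 3.4 (a 10-metre length = 10 metres).
P(N = 1) = e^(−3.4) · 3.4^1/1! ≈ 0.1135.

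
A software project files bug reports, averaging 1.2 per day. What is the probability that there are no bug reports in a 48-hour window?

0.0907

Over the interval, μ = 1.2 × 2 = 2.4 (a 48-hour window = 2 days).
P(N = 0) = e^(−μ) μ^0/0! = e^(−2.4) · 2.4^0/1 ≈ 0.0907.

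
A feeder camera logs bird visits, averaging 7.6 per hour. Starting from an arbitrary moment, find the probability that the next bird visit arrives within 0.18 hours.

Inter-arrival times are exponential with rate λ = 7.6 per hour.
P(T ≤ 0.18) = 1 − e^(−λt) = 1 − e^(−7.6 × 0.18) = 1 − e^(−1.368) ≈ 0.7454.

0.7454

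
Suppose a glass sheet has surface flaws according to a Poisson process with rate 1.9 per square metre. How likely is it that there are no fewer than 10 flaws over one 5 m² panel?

0.4782

Over the interval, μ = 1.9 × 5 = 9.5 (a 5 m² panel = 5 square metres).
P(N ≥ 10) = 1 − P(N ≤ 9) = 1 − Σ_{j=0}^{9} e^(−μ) μ^j/j! ≈ 0.4782.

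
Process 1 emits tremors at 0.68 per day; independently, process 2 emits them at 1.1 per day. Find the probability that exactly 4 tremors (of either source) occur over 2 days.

Independent Poisson processes superpose: combined rate λ = 0.68 + 1.1 = 1.78 per day.
Over the interval, μ = 1.78 × 2 = 3.56 (2 days).
P(N = 4) = e^(−3.56) · 3.56^4/4! ≈ 0.1903.

0.1903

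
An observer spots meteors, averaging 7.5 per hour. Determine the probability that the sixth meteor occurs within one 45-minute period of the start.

Over the interval, μ = 7.5 × 0.75 = 5.625 (a 45-minute period = 0.75 hours).
The sixth arrival falls in the interval iff at least 6 events occur there: P(S_6 ≤ t) = P(N ≥ 6) = 1 − P(N ≤ 5) ≈ 0.4924.

0.4924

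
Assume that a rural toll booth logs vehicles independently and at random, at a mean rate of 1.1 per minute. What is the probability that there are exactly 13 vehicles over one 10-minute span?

0.0926

Over the interval, μ = 1.1 × 10 = 11 (a 10-minute span = 10 minutes).
P(N = 13) = e^(−μ) μ^13/13! = e^(−11) · 11^13/6227020800 ≈ 0.0926.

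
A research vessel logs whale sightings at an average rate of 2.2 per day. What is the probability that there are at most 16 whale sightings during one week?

0.6253

Over the interval, μ = 2.2 × 7 = 15.4 (a week = 7 days).
P(N ≤ 16) = Σ_{j=0}^{16} e^(−μ) μ^j/j! ≈ 0.6253.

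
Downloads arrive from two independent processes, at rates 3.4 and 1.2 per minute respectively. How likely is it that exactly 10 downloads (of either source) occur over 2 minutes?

Independent Poisson processes superpose: combined rate λ = 3.4 + 1.2 = 4.6 per minute.
Over the interval, μ = 4.6 × 2 = 9.2 (2 minutes).
P(N = 10) = e^(−9.2) · 9.2^10/10! ≈ 0.1210.

0.1210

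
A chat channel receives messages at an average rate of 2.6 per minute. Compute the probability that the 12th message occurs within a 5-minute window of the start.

0.6468

Over the interval, μ = 2.6 × 5 = 13 (a 5-minute window = 5 minutes).
The 12th arrival falls in the interval iff at least 12 events occur there: P(S_12 ≤ t) = P(N ≥ 12) = 1 − P(N ≤ 11) ≈ 0.6468.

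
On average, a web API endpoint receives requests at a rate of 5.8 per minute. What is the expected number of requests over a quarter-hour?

E[N] = λt = 5.8 × 15 = 87 (a quarter-hour = 15 minutes).

87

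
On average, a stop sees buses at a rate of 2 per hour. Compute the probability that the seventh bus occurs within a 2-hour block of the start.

0.1107

Over the interval, μ = 2 × 2 = 4 (a 2-hour block = 2 hours).
The seventh arrival falls in the interval iff at least 7 events occur there: P(S_7 ≤ t) = P(N ≥ 7) = 1 − P(N ≤ 6) ≈ 0.1107.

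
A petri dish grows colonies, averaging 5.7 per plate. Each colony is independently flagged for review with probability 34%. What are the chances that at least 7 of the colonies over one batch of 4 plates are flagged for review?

0.6554

Thinning: the colonies that are flagged for review themselves form a Poisson process with rate 0.34 × 5.7 = 1.938 per plate.
Over the interval, μ = 1.938 × 4 = 7.752 (a batch of 4 plates = 4 plates).
P(N ≥ 7) = 1 − P(N ≤ 6) ≈ 0.6554.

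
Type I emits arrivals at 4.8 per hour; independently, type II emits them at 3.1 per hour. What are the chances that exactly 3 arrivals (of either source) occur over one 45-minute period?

0.0926

Independent Poisson processes superpose: combined rate λ = 4.8 + 3.1 = 7.9 per hour.
Over the interval, μ = 7.9 × 0.75 = 5.925 (a 45-minute period = 0.75 hours).
P(N = 3) = e^(−5.925) · 5.925^3/3! ≈ 0.0926.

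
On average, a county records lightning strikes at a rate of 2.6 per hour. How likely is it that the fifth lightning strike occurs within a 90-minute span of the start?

Over the interval, μ = 2.6 × 1.5 = 3.9 (a 90-minute span = 1.5 hours).
The fifth arrival falls in the interval iff at least 5 events occur there: P(S_5 ≤ t) = P(N ≥ 5) = 1 − P(N ≤ 4) ≈ 0.3516.

0.3516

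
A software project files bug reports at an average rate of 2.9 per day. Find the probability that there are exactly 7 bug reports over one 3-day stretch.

0.1247

Over the interval, μ = 2.9 × 3 = 8.7 (a 3-day stretch = 3 days).
P(N = 7) = e^(−μ) μ^7/7! = e^(−8.7) · 8.7^7/5040 ≈ 0.1247.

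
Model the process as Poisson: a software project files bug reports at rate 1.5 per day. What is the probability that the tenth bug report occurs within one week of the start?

0.6029

Over the interval, μ = 1.5 × 7 = 10.5 (a week = 7 days).
The tenth arrival falls in the interval iff at least 10 events occur there: P(S_10 ≤ t) = P(N ≥ 10) = 1 − P(N ≤ 9) ≈ 0.6029.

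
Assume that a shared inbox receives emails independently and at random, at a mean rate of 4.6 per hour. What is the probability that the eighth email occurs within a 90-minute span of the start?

0.3864

Over the interval, μ = 4.6 × 1.5 = 6.9 (a 90-minute span = 1.5 hours).
The eighth arrival falls in the interval iff at least 8 events occur there: P(S_8 ≤ t) = P(N ≥ 8) = 1 − P(N ≤ 7) ≈ 0.3864.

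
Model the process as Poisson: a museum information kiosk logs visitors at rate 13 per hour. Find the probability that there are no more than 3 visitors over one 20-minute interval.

Over the interval, μ = 13 × 1/3 ≈ 4.33333 (a 20-minute interval = 1/3 hours).
P(N ≤ 3) = Σ_{j=0}^{3} e^(−μ) μ^j/j! ≈ 0.3712.

0.3712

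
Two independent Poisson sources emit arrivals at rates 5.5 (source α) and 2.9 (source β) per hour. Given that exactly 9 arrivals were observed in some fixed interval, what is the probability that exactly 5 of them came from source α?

Given the total, each event is independently from source α with probability p = λ_α/(λ_α+λ_β) = 5.5/8.4 ≈ 0.6548.
So K ~ Binomial(9, 5.5/8.4): P(K = 5) = C(9,5) · (5.5/8.4)^5 · (2.9/8.4)^4 ≈ 0.2154.

0.2154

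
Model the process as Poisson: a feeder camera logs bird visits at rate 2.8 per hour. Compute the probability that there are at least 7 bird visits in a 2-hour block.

0.3297

Over the interval, μ = 2.8 × 2 = 5.6 (a 2-hour block = 2 hours).
P(N ≥ 7) = 1 − P(N ≤ 6) = 1 − Σ_{j=0}^{6} e^(−μ) μ^j/j! ≈ 0.3297.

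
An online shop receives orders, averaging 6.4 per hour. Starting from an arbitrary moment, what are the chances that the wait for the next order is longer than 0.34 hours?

0.1135

The wait for the next event is exponential with rate λ = 6.4 per hour.
P(T > 0.34) = e^(−λt) = e^(−6.4 × 0.34) = e^(−2.176) ≈ 0.1135.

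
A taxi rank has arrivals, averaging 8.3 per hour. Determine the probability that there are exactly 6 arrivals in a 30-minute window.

Over the interval, μ = 8.3 × 0.5 = 4.15 (a 30-minute window = 0.5 hours).
P(N = 6) = e^(−μ) μ^6/6! = e^(−4.15) · 4.15^6/720 ≈ 0.1118.

0.1118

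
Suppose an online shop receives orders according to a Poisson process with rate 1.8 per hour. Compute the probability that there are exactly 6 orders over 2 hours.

Over the interval, μ = 1.8 × 2 = 3.6 (2 hours).
P(N = 6) = e^(−μ) μ^6/6! = e^(−3.6) · 3.6^6/720 ≈ 0.0826.

0.0826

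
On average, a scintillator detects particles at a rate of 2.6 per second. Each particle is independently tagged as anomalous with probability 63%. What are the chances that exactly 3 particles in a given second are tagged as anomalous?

Thinning: the particles that are tagged as anomalous themselves form a Poisson process with rate 0.63 × 2.6 = 1.638 per second.
So μ = 1.638.
P(N = 3) = e^(−1.638) · 1.638^3/3! ≈ 0.1424.

0.1424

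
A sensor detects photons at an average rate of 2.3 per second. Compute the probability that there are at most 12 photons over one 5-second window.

Over the interval, μ = 2.3 × 5 = 11.5 (a 5-second window = 5 seconds).
P(N ≤ 12) = Σ_{j=0}^{12} e^(−μ) μ^j/j! ≈ 0.6329.

0.6329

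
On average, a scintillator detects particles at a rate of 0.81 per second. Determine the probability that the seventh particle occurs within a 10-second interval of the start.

0.6987

Over the interval, μ = 0.81 × 10 = 8.1 (a 10-second interval = 10 seconds).
The seventh arrival falls in the interval iff at least 7 events occur there: P(S_7 ≤ t) = P(N ≥ 7) = 1 − P(N ≤ 6) ≈ 0.6987.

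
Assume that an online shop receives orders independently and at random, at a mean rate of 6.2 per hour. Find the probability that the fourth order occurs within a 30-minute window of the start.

0.3752

Over the interval, μ = 6.2 × 0.5 = 3.1 (a 30-minute window = 0.5 hours).
The fourth arrival falls in the interval iff at least 4 events occur there: P(S_4 ≤ t) = P(N ≥ 4) = 1 − P(N ≤ 3) ≈ 0.3752.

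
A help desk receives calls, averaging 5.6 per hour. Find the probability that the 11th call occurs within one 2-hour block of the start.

Over the interval, μ = 5.6 × 2 = 11.2 (a 2-hour block = 2 hours).
The 11th arrival falls in the interval iff at least 11 events occur there: P(S_11 ≤ t) = P(N ≥ 11) = 1 − P(N ≤ 10) ≈ 0.5638.

0.5638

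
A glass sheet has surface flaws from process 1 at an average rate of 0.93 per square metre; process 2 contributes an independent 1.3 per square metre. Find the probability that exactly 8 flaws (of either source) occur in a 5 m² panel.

Independent Poisson processes superpose: combined rate λ = 0.93 + 1.3 = 2.23 per square metre.
Over the interval, μ = 2.23 × 5 = 11.15 (a 5 m² panel = 5 square metres).
P(N = 8) = e^(−11.15) · 11.15^8/8! ≈ 0.0852.

0.0852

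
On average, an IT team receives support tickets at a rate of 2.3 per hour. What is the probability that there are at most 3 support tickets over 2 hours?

0.3257

Over the interval, μ = 2.3 × 2 = 4.6 (2 hours).
P(N ≤ 3) = Σ_{j=0}^{3} e^(−μ) μ^j/j! ≈ 0.3257.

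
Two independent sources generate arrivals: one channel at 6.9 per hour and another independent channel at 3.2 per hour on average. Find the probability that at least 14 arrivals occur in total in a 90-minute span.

0.6510

Independent Poisson processes superpose: combined rate λ = 6.9 + 3.2 = 10.1 per hour.
Over the interval, μ = 10.1 × 1.5 = 15.15 (a 90-minute span = 1.5 hours).
P(N ≥ 14) = 1 − P(N ≤ 13) ≈ 0.6510.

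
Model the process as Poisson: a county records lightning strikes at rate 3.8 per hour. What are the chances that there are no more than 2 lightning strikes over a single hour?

0.2689

With mean μ = 3.8 per hour,
P(N ≤ 2) = Σ_{j=0}^{2} e^(−μ) μ^j/j! ≈ 0.2689.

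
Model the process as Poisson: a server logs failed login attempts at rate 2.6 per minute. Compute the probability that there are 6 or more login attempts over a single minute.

0.0490

With mean μ = 2.6 per minute,
P(N ≥ 6) = 1 − P(N ≤ 5) = 1 − Σ_{j=0}^{5} e^(−μ) μ^j/j! ≈ 0.0490.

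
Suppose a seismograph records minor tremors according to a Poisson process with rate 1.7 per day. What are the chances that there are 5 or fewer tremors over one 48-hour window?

Over the interval, μ = 1.7 × 2 = 3.4 (a 48-hour window = 2 days).
P(N ≤ 5) = Σ_{j=0}^{5} e^(−μ) μ^j/j! ≈ 0.8705.

0.8705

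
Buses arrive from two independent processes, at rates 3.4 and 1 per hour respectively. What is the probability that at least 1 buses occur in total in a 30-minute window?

Independent Poisson processes superpose: combined rate λ = 3.4 + 1 = 4.4 per hour.
Over the interval, μ = 4.4 × 0.5 = 2.2 (a 30-minute window = 0.5 hours).
P(N ≥ 1) = 1 − P(N ≤ 0) ≈ 0.8892.

0.8892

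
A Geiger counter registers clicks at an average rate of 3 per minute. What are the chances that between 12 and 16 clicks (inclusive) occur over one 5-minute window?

0.4794

Over the interval, μ = 3 × 5 = 15 (a 5-minute window = 5 minutes).
P(12 ≤ N ≤ 16) = Σ_{j=12}^{16} e^(−15) · 15^j/j! ≈ 0.4794.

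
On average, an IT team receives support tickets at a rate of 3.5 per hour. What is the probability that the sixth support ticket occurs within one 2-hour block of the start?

0.6993

Over the interval, μ = 3.5 × 2 = 7 (a 2-hour block = 2 hours).
The sixth arrival falls in the interval iff at least 6 events occur there: P(S_6 ≤ t) = P(N ≥ 6) = 1 − P(N ≤ 5) ≈ 0.6993.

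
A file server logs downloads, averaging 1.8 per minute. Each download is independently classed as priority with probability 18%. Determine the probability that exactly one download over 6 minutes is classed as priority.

0.2782

Thinning: the downloads that are classed as priority themselves form a Poisson process with rate 0.18 × 1.8 = 0.324 per minute.
Over the interval, μ = 0.324 × 6 = 1.944 (6 minutes).
P(N = 1) = e^(−1.944) · 1.944^1/1! ≈ 0.2782.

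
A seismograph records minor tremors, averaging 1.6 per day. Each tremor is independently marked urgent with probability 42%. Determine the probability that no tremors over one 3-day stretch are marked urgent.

Thinning: the tremors that are marked urgent themselves form a Poisson process with rate 0.42 × 1.6 = 0.672 per day.
Over the interval, μ = 0.672 × 3 = 2.016 (a 3-day stretch = 3 days).
P(N = 0) = e^(−2.016) · 2.016^0/0! ≈ 0.1332.

0.1332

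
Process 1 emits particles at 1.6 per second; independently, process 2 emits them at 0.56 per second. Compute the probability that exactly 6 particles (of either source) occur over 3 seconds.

0.1577

Independent Poisson processes superpose: combined rate λ = 1.6 + 0.56 = 2.16 per second.
Over the interval, μ = 2.16 × 3 = 6.48 (3 seconds).
P(N = 6) = e^(−6.48) · 6.48^6/6! ≈ 0.1577.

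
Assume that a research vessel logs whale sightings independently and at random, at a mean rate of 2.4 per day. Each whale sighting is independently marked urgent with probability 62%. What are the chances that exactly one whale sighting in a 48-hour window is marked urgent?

0.1518

Thinning: the whale sightings that are marked urgent themselves form a Poisson process with rate 0.62 × 2.4 = 1.488 per day.
Over the interval, μ = 1.488 × 2 = 2.976 (a 48-hour window = 2 days).
P(N = 1) = e^(−2.976) · 2.976^1/1! ≈ 0.1518.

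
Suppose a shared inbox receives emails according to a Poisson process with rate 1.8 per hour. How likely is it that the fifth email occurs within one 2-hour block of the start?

Over the interval, μ = 1.8 × 2 = 3.6 (a 2-hour block = 2 hours).
The fifth arrival falls in the interval iff at least 5 events occur there: P(S_5 ≤ t) = P(N ≥ 5) = 1 − P(N ≤ 4) ≈ 0.2936.

0.2936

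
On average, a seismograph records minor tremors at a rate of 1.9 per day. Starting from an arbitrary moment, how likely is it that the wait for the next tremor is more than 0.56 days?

0.3451

The wait for the next event is exponential with rate λ = 1.9 per day.
P(T > 0.56) = e^(−λt) = e^(−1.9 × 0.56) = e^(−1.064) ≈ 0.3451.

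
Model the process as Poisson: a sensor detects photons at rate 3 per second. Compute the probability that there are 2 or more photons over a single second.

0.8009

With mean μ = 3 per second,
P(N ≥ 2) = 1 − P(N ≤ 1) = 1 − Σ_{j=0}^{1} e^(−μ) μ^j/j! ≈ 0.8009.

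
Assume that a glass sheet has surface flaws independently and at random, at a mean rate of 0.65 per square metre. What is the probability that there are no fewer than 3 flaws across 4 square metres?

0.4816

Over the interval, μ = 0.65 × 4 = 2.6 (4 square metres).
P(N ≥ 3) = 1 − P(N ≤ 2) = 1 − Σ_{j=0}^{2} e^(−μ) μ^j/j! ≈ 0.4816.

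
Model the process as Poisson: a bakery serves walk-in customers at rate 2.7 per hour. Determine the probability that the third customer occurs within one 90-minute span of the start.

Over the interval, μ = 2.7 × 1.5 = 4.05 (a 90-minute span = 1.5 hours).
The third arrival falls in the interval iff at least 3 events occur there: P(S_3 ≤ t) = P(N ≥ 3) = 1 − P(N ≤ 2) ≈ 0.7691.

0.7691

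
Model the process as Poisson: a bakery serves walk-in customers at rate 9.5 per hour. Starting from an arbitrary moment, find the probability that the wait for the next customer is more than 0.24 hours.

The wait for the next event is exponential with rate λ = 9.5 per hour.
P(T > 0.24) = e^(−λt) = e^(−9.5 × 0.24) = e^(−2.28) ≈ 0.1023.

0.1023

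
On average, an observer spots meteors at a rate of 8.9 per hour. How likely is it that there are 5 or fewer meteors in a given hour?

With mean μ = 8.9 per hour,
P(N ≤ 5) = Σ_{j=0}^{5} e^(−μ) μ^j/j! ≈ 0.1219.

0.1219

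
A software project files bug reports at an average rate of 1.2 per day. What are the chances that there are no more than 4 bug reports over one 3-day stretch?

Over the interval, μ = 1.2 × 3 = 3.6 (a 3-day stretch = 3 days).
P(N ≤ 4) = Σ_{j=0}^{4} e^(−μ) μ^j/j! ≈ 0.7064.

0.7064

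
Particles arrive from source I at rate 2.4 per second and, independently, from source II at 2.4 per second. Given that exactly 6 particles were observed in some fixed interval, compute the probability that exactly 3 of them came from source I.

0.3125

Given the total, each event is independently from source I with probability p = λ_I/(λ_I+λ_II) = 2.4/4.8 = 0.5000.
So K ~ Binomial(6, 2.4/4.8): P(K = 3) = C(6,3) · (2.4/4.8)^3 · (2.4/4.8)^3 ≈ 0.3125.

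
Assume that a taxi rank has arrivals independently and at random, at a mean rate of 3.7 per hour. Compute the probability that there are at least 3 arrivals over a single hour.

With mean μ = 3.7 per hour,
P(N ≥ 3) = 1 − P(N ≤ 2) = 1 − Σ_{j=0}^{2} e^(−μ) μ^j/j! ≈ 0.7146.

0.7146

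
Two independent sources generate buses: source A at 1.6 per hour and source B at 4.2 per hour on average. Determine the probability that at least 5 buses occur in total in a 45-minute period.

0.4392

Independent Poisson processes superpose: combined rate λ = 1.6 + 4.2 = 5.8 per hour.
Over the interval, μ = 5.8 × 0.75 = 4.35 (a 45-minute period = 0.75 hours).
P(N ≥ 5) = 1 − P(N ≤ 4) ≈ 0.4392.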